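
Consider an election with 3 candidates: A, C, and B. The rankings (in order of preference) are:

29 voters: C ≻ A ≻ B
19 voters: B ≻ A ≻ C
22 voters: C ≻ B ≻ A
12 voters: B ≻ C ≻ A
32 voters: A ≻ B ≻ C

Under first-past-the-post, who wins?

C

First-place votes: A 32, C 51, B 31.
C has the most first-place votes.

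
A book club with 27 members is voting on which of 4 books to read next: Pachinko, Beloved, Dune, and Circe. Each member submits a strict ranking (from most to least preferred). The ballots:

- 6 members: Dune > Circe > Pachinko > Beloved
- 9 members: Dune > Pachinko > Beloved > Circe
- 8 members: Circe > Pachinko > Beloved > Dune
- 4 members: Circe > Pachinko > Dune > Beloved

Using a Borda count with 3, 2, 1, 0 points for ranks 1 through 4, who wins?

Dune

Pachinko: 6·1 + 9·2 + 8·2 + 4·2 = 48
Beloved: 6·0 + 9·1 + 8·1 + 4·0 = 17
Dune: 6·3 + 9·3 + 8·0 + 4·1 = 49
Circe: 6·2 + 9·0 + 8·3 + 4·3 = 48
Dune has the highest Borda score (49).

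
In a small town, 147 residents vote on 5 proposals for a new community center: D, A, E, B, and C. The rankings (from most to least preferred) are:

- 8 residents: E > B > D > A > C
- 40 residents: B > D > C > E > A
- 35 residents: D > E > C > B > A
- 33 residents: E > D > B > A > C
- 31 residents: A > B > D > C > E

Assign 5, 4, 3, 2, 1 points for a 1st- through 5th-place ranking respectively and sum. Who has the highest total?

D

D: 8·3 + 40·4 + 35·5 + 33·4 + 31·3 = 584
A: 8·2 + 40·1 + 35·1 + 33·2 + 31·5 = 312
E: 8·5 + 40·2 + 35·4 + 33·5 + 31·1 = 456
B: 8·4 + 40·5 + 35·2 + 33·3 + 31·4 = 525
C: 8·1 + 40·3 + 35·3 + 33·1 + 31·2 = 328
D has the highest Borda score (584).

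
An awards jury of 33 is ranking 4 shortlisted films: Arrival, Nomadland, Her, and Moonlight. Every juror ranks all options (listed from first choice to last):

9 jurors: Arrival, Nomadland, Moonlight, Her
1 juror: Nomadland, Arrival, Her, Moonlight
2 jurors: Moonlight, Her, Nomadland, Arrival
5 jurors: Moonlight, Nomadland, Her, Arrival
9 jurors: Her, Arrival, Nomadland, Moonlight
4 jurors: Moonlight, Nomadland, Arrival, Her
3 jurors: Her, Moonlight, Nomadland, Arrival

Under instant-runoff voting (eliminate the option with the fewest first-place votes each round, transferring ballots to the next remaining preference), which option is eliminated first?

Nomadland

Round 1: Arrival 9, Nomadland 1, Her 12, Moonlight 11. Eliminate Nomadland.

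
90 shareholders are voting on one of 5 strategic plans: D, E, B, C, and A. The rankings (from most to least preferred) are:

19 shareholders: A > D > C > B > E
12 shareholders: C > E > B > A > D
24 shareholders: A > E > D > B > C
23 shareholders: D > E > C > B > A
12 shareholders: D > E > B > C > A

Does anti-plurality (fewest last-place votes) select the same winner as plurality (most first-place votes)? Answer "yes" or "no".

Anti-plurality — last-place votes: D 12, E 19, B 0, C 24, A 35. Winner: B.
Plurality — first-place votes: D 35, E 0, B 0, C 12, A 43. Winner: A.
The two methods disagree.

no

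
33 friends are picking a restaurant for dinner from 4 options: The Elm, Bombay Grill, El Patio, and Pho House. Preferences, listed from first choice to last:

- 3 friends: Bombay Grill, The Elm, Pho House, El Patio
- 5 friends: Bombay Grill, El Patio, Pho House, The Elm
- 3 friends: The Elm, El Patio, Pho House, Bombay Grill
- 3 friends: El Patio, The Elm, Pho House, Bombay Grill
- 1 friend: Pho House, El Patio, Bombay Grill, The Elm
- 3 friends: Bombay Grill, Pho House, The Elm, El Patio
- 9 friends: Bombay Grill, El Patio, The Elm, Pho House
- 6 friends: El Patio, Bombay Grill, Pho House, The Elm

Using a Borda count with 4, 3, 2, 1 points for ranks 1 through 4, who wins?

The Elm: 3·3 + 5·1 + 3·4 + 3·3 + 1·1 + 3·2 + 9·2 + 6·1 = 66
Bombay Grill: 3·4 + 5·4 + 3·1 + 3·1 + 1·2 + 3·4 + 9·4 + 6·3 = 106
El Patio: 3·1 + 5·3 + 3·3 + 3·4 + 1·3 + 3·1 + 9·3 + 6·4 = 96
Pho House: 3·2 + 5·2 + 3·2 + 3·2 + 1·4 + 3·3 + 9·1 + 6·2 = 62
Bombay Grill has the highest Borda score (106).

Bombay Grill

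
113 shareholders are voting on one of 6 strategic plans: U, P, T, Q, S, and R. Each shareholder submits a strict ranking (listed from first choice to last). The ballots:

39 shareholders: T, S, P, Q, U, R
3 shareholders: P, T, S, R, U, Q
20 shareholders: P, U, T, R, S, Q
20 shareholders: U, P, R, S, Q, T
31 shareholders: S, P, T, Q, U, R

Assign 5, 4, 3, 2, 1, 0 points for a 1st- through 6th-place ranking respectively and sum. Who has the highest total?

P

U: 39·1 + 3·1 + 20·4 + 20·5 + 31·1 = 253
P: 39·3 + 3·5 + 20·5 + 20·4 + 31·4 = 436
T: 39·5 + 3·4 + 20·3 + 20·0 + 31·3 = 360
Q: 39·2 + 3·0 + 20·0 + 20·1 + 31·2 = 160
S: 39·4 + 3·3 + 20·1 + 20·2 + 31·5 = 380
R: 39·0 + 3·2 + 20·2 + 20·3 + 31·0 = 106
P has the highest Borda score (436).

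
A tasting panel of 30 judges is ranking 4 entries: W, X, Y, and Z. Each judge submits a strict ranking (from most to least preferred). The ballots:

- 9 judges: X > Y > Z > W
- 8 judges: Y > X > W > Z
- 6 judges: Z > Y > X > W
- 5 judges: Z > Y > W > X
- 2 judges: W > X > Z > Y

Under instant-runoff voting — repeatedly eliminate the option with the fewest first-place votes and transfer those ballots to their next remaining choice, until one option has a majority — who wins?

X

Round 1: W 2, X 9, Y 8, Z 11. Eliminate W.
Round 2: X 11, Y 8, Z 11. Eliminate Y.
Round 3: X 19, Z 11. X has a majority.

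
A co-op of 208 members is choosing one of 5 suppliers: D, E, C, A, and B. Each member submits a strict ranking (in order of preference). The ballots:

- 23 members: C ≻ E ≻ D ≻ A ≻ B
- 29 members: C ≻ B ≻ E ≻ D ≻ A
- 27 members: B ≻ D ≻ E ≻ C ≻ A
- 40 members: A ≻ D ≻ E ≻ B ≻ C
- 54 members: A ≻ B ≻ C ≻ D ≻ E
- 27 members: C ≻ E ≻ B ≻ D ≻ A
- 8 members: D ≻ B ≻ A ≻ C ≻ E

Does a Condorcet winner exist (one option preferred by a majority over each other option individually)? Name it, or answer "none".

none

Checking pairwise contests:
C beats D 133–75.
D beats E 129–79.
B beats C 129–79.
D beats A 114–94.
A beats B 117–91.
Every option loses at least one head-to-head, so there is no Condorcet winner.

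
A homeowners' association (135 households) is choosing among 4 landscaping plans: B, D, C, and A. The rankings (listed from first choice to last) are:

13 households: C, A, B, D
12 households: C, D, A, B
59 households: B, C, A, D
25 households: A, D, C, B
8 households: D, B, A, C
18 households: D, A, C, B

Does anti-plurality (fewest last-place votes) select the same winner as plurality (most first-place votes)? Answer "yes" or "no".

Anti-plurality — last-place votes: B 55, D 72, C 8, A 0. Winner: A.
Plurality — first-place votes: B 59, D 26, C 25, A 25. Winner: B.
The two methods disagree.

no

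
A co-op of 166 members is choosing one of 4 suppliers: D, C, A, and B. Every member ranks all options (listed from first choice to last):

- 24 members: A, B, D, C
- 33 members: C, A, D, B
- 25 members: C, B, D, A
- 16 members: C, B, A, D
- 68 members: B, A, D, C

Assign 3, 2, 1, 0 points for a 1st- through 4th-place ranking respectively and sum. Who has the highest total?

D: 24·1 + 33·1 + 25·1 + 16·0 + 68·1 = 150
C: 24·0 + 33·3 + 25·3 + 16·3 + 68·0 = 222
A: 24·3 + 33·2 + 25·0 + 16·1 + 68·2 = 290
B: 24·2 + 33·0 + 25·2 + 16·2 + 68·3 = 334
B has the highest Borda score (334).

B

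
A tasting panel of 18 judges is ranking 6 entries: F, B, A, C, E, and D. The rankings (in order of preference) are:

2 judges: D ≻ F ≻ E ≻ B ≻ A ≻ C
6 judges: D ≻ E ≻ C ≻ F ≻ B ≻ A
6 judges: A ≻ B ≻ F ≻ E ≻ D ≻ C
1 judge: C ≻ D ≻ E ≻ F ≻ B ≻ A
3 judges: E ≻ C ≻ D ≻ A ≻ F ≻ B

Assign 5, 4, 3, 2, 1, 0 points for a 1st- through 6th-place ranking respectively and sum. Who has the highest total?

E

F: 2·4 + 6·2 + 6·3 + 1·2 + 3·1 = 43
B: 2·2 + 6·1 + 6·4 + 1·1 + 3·0 = 35
A: 2·1 + 6·0 + 6·5 + 1·0 + 3·2 = 38
C: 2·0 + 6·3 + 6·0 + 1·5 + 3·4 = 35
E: 2·3 + 6·4 + 6·2 + 1·3 + 3·5 = 60
D: 2·5 + 6·5 + 6·1 + 1·4 + 3·3 = 59
E has the highest Borda score (60).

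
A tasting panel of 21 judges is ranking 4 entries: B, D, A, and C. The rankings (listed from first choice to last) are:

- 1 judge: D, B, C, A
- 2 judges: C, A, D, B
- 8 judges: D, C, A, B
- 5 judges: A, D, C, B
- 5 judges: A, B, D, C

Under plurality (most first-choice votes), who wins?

First-place votes: B 0, D 9, A 10, C 2.
A has the most first-place votes.

A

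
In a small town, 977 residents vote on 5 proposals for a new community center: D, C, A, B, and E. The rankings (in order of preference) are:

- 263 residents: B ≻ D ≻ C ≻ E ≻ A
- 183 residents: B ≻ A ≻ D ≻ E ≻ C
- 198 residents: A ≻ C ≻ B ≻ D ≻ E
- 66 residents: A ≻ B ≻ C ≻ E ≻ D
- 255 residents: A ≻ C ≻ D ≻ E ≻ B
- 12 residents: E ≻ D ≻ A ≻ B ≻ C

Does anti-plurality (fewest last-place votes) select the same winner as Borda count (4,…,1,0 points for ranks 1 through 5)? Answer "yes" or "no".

no

Anti-plurality — last-place votes: D 66, C 195, A 263, B 255, E 198. Winner: D.
Borda — scores: D 1899, C 2017, A 2649, B 2390, E 815. Winner: A.
The two methods disagree.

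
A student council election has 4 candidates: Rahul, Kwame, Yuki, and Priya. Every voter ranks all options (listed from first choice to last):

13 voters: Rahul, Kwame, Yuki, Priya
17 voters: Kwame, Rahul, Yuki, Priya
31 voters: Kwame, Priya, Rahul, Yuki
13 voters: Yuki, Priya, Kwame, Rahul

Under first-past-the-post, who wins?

First-place votes: Rahul 13, Kwame 48, Yuki 13, Priya 0.
Kwame has the most first-place votes.

Kwame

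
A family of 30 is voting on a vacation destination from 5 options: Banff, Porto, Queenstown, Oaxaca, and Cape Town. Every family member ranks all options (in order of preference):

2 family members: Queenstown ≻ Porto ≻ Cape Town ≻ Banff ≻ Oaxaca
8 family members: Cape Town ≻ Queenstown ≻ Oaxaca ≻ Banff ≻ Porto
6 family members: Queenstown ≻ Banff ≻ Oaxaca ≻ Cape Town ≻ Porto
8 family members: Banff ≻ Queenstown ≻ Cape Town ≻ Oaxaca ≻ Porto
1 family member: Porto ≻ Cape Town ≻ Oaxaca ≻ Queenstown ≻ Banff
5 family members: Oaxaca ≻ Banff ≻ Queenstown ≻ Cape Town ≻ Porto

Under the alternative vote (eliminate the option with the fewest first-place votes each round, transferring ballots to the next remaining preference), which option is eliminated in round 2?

Round 1: Banff 8, Porto 1, Queenstown 8, Oaxaca 5, Cape Town 8. Eliminate Porto.
Round 2: Banff 8, Queenstown 8, Oaxaca 5, Cape Town 9. Eliminate Oaxaca.

Oaxaca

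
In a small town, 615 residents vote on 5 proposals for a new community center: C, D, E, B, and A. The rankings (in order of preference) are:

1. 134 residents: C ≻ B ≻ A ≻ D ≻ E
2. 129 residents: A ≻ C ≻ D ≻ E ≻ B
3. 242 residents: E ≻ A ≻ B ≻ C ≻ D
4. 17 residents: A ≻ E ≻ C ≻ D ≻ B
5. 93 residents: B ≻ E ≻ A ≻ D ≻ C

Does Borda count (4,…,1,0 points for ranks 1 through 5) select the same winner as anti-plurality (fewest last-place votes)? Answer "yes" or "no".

yes

Borda — scores: C 1199, D 502, E 1427, B 1258, A 1764. Winner: A.
Anti-plurality — last-place votes: C 93, D 242, E 134, B 146, A 0. Winner: A.
The two methods agree.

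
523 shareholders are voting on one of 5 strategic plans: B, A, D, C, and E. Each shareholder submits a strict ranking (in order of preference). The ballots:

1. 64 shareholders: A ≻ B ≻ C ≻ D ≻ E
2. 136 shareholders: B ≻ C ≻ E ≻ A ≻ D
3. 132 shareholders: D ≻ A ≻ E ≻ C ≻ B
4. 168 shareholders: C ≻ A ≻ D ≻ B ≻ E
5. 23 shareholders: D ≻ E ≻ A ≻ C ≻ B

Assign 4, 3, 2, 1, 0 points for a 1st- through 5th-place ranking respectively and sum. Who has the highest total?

B: 64·3 + 136·4 + 132·0 + 168·1 + 23·0 = 904
A: 64·4 + 136·1 + 132·3 + 168·3 + 23·2 = 1338
D: 64·1 + 136·0 + 132·4 + 168·2 + 23·4 = 1020
C: 64·2 + 136·3 + 132·1 + 168·4 + 23·1 = 1363
E: 64·0 + 136·2 + 132·2 + 168·0 + 23·3 = 605
C has the highest Borda score (1363).

C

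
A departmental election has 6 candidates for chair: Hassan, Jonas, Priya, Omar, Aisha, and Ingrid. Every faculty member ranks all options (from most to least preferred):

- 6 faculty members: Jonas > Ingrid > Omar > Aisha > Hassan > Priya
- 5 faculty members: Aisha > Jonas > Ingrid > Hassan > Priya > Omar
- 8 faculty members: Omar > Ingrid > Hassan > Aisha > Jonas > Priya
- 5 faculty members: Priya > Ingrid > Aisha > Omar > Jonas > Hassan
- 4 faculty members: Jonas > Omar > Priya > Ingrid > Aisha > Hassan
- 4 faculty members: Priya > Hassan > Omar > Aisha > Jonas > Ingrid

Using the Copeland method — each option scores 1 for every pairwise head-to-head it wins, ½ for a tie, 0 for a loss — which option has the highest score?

Omar

Hassan: beats Priya; loses to Jonas, Omar, Aisha, and Ingrid → score 1.
Jonas: beats Hassan, Priya, and Ingrid; loses to Omar and Aisha → score 3.
Priya: loses to Hassan, Jonas, Omar, Aisha, and Ingrid → score 0.
Omar: beats Hassan, Jonas, Priya, and Aisha; ties Ingrid → score 4.5.
Aisha: beats Hassan, Jonas, and Priya; loses to Omar and Ingrid → score 3.
Ingrid: beats Hassan, Priya, and Aisha; ties Omar; loses to Jonas → score 3.5.
Omar has the best pairwise record.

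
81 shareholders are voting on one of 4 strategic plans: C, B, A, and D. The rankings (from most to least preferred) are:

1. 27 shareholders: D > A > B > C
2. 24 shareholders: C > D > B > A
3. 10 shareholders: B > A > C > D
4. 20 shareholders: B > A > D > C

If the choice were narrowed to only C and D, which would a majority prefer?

Voters preferring C to D: 34; preferring D to C: 47.
D wins the head-to-head.

D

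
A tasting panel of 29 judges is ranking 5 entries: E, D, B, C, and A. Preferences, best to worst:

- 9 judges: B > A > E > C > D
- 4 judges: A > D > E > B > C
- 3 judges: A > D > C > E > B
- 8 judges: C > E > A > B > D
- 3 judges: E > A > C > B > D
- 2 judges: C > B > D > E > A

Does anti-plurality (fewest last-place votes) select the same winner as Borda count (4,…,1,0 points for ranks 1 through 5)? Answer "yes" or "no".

no

Anti-plurality — last-place votes: E 0, D 20, B 3, C 4, A 2. Winner: E.
Borda — scores: E 67, D 25, B 57, C 61, A 80. Winner: A.
The two methods disagree.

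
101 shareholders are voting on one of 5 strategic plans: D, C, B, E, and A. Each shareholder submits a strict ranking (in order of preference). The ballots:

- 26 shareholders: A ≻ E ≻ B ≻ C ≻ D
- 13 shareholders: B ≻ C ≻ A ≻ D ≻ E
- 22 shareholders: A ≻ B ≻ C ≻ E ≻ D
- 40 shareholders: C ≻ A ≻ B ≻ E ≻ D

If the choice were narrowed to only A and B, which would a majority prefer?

Voters preferring A to B: 88; preferring B to A: 13.
A wins the head-to-head.

A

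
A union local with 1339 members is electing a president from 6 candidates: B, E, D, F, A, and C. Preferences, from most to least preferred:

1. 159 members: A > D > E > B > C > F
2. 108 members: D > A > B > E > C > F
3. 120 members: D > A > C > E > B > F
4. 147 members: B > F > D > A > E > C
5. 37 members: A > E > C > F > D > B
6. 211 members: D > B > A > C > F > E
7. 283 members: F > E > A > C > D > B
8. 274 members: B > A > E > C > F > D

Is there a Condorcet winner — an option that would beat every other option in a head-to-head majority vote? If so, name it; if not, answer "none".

A vs B: 707–632 for A.
A vs E: 1056–283 for A.
A vs D: 753–586 for A.
A vs F: 909–430 for A.
A vs C: 1339–0 for A.
A beats every other option head-to-head.

A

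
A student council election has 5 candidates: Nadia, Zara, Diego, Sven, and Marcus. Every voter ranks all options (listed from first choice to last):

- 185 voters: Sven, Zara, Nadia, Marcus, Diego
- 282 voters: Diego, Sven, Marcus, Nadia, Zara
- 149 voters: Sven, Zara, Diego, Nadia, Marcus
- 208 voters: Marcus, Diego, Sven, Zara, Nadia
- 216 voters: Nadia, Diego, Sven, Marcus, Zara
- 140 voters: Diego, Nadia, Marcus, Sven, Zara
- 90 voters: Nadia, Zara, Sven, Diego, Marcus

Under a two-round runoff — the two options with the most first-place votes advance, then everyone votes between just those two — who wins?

Round 1 first-place votes: Nadia 306, Zara 0, Diego 422, Sven 334, Marcus 208.
Diego and Sven advance.
Runoff: Diego is preferred to Sven by 846 voters; Sven by 424.
Diego wins the runoff.

Diego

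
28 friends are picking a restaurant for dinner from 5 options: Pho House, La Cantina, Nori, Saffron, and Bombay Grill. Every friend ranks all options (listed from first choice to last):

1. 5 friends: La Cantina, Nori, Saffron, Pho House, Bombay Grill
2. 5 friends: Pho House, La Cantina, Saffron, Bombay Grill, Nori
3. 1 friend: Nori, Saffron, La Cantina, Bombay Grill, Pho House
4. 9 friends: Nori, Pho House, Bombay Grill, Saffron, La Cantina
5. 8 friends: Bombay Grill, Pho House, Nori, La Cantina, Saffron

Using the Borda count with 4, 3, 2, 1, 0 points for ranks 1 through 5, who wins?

Pho House

Pho House: 5·1 + 5·4 + 1·0 + 9·3 + 8·3 = 76
La Cantina: 5·4 + 5·3 + 1·2 + 9·0 + 8·1 = 45
Nori: 5·3 + 5·0 + 1·4 + 9·4 + 8·2 = 71
Saffron: 5·2 + 5·2 + 1·3 + 9·1 + 8·0 = 32
Bombay Grill: 5·0 + 5·1 + 1·1 + 9·2 + 8·4 = 56
Pho House has the highest Borda score (76).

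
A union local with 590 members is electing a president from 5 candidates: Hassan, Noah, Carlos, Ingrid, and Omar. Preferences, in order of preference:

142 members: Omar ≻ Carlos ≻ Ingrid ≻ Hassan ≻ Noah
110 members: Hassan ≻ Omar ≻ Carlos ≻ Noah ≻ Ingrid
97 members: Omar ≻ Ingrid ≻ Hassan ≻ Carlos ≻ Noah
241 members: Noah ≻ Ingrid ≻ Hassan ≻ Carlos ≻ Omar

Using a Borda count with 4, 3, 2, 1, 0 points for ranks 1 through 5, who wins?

Hassan: 142·1 + 110·4 + 97·2 + 241·2 = 1258
Noah: 142·0 + 110·1 + 97·0 + 241·4 = 1074
Carlos: 142·3 + 110·2 + 97·1 + 241·1 = 984
Ingrid: 142·2 + 110·0 + 97·3 + 241·3 = 1298
Omar: 142·4 + 110·3 + 97·4 + 241·0 = 1286
Ingrid has the highest Borda score (1298).

Ingrid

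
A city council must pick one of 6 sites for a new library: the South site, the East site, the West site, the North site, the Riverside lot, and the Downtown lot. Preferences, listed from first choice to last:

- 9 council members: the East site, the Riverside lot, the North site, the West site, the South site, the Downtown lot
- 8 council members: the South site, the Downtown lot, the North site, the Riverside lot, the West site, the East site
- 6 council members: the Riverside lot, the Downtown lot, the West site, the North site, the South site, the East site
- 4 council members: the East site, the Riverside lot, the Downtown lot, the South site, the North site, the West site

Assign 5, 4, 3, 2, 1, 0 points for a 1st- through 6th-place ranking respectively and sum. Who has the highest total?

the Riverside lot

the South site: 9·1 + 8·5 + 6·1 + 4·2 = 63
the East site: 9·5 + 8·0 + 6·0 + 4·5 = 65
the West site: 9·2 + 8·1 + 6·3 + 4·0 = 44
the North site: 9·3 + 8·3 + 6·2 + 4·1 = 67
the Riverside lot: 9·4 + 8·2 + 6·5 + 4·4 = 98
the Downtown lot: 9·0 + 8·4 + 6·4 + 4·3 = 68
the Riverside lot has the highest Borda score (98).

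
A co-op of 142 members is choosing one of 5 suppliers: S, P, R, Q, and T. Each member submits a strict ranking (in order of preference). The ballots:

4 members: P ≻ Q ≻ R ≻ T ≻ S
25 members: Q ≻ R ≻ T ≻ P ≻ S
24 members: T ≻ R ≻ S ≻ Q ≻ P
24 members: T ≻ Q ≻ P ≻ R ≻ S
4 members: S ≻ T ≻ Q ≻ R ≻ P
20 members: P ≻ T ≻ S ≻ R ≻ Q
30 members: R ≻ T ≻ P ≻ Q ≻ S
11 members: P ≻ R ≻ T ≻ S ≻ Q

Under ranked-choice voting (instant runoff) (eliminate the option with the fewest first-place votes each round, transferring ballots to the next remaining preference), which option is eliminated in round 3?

P

Round 1: S 4, P 35, R 30, Q 25, T 48. Eliminate S.
Round 2: P 35, R 30, Q 25, T 52. Eliminate Q.
Round 3: P 35, R 55, T 52. Eliminate P.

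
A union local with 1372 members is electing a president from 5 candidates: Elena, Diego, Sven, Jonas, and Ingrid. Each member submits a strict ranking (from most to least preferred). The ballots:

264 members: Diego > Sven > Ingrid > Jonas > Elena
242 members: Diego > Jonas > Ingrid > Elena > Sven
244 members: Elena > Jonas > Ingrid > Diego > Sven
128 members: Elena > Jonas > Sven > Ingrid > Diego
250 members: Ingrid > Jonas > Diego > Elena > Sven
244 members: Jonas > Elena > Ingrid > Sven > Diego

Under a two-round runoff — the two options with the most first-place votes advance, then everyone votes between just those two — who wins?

Diego

Round 1 first-place votes: Elena 372, Diego 506, Sven 0, Jonas 244, Ingrid 250.
Diego and Elena advance.
Runoff: Diego is preferred to Elena by 756 voters; Elena by 616.
Diego wins the runoff.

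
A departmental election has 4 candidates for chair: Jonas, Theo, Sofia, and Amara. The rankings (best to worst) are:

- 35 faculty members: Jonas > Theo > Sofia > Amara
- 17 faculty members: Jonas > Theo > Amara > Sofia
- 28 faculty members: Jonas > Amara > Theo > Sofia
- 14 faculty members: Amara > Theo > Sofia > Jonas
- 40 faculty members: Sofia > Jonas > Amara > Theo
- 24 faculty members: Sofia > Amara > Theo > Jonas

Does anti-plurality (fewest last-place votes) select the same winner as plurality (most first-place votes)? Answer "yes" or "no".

no

Anti-plurality — last-place votes: Jonas 38, Theo 40, Sofia 45, Amara 35. Winner: Amara.
Plurality — first-place votes: Jonas 80, Theo 0, Sofia 64, Amara 14. Winner: Jonas.
The two methods disagree.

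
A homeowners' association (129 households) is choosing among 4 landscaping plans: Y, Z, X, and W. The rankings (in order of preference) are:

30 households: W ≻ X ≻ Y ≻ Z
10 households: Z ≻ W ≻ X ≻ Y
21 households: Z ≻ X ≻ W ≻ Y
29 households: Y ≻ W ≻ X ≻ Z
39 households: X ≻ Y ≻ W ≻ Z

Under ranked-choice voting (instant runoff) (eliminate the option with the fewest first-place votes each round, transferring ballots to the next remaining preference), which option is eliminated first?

Round 1: Y 29, Z 31, X 39, W 30. Eliminate Y.

Y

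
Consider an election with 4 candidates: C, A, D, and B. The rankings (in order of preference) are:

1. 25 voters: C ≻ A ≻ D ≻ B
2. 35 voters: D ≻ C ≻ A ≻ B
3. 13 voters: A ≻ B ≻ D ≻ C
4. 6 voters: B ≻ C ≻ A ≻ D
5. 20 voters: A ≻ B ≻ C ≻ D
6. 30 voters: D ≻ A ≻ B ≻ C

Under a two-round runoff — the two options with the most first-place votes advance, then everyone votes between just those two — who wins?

Round 1 first-place votes: C 25, A 33, D 65, B 6.
D and A advance.
Runoff: D is preferred to A by 65 voters; A by 64.
D wins the runoff.

D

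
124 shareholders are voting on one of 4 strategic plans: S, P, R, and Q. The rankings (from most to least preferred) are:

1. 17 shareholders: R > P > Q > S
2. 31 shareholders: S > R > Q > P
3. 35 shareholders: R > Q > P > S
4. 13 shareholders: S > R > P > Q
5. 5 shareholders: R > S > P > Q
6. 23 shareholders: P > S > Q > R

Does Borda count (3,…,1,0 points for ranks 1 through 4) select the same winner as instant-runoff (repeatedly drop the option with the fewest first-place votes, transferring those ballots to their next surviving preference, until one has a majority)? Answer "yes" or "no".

no

Borda — scores: S 188, P 156, R 259, Q 141. Winner: R.
Instant-runoff — R1 S 44, P 23, R 57, Q 0 (Q out); R2 S 44, P 23, R 57 (P out); R3 S 67, R 57 (S winner). Winner: S.
The two methods disagree.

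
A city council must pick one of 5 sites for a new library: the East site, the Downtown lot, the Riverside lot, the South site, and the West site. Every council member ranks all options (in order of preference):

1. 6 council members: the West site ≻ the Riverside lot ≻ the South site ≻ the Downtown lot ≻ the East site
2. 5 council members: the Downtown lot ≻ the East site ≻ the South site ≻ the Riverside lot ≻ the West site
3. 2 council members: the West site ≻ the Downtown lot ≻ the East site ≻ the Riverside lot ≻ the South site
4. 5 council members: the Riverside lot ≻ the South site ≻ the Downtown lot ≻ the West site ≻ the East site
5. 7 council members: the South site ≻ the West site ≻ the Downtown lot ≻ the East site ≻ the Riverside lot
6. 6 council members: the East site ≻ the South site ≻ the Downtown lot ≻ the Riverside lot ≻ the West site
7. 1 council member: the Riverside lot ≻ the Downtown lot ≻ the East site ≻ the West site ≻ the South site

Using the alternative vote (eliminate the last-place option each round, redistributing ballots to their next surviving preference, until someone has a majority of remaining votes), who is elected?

Round 1: the East site 6, the Downtown lot 5, the Riverside lot 6, the South site 7, the West site 8. Eliminate the Downtown lot.
Round 2: the East site 11, the Riverside lot 6, the South site 7, the West site 8. Eliminate the Riverside lot.
Round 3: the East site 12, the South site 12, the West site 8. Eliminate the West site.
Round 4: the East site 14, the South site 18. The South site has a majority.

the South site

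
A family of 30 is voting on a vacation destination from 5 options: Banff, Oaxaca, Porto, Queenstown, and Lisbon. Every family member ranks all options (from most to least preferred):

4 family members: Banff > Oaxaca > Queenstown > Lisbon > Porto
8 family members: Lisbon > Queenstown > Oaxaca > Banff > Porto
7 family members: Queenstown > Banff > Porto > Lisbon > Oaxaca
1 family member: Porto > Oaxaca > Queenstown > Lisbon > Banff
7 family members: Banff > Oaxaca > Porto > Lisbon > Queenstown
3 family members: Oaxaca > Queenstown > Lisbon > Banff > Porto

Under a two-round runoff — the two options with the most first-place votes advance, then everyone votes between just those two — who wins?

Banff

Round 1 first-place votes: Banff 11, Oaxaca 3, Porto 1, Queenstown 7, Lisbon 8.
Banff and Lisbon advance.
Runoff: Banff is preferred to Lisbon by 18 voters; Lisbon by 12.
Banff wins the runoff.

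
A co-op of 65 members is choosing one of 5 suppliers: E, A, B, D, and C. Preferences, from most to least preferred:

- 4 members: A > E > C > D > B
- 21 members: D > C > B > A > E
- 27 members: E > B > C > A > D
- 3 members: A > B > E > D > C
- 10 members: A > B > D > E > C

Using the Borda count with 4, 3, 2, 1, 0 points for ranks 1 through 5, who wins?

B

E: 4·3 + 21·0 + 27·4 + 3·2 + 10·1 = 136
A: 4·4 + 21·1 + 27·1 + 3·4 + 10·4 = 116
B: 4·0 + 21·2 + 27·3 + 3·3 + 10·3 = 162
D: 4·1 + 21·4 + 27·0 + 3·1 + 10·2 = 111
C: 4·2 + 21·3 + 27·2 + 3·0 + 10·0 = 125
B has the highest Borda score (162).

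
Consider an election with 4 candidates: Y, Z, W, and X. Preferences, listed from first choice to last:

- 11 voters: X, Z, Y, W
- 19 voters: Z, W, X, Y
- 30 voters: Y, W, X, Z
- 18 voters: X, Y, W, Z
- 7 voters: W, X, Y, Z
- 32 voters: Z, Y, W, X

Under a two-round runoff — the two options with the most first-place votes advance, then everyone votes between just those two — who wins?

Z

Round 1 first-place votes: Y 30, Z 51, W 7, X 29.
Z and Y advance.
Runoff: Z is preferred to Y by 62 voters; Y by 55.
Z wins the runoff.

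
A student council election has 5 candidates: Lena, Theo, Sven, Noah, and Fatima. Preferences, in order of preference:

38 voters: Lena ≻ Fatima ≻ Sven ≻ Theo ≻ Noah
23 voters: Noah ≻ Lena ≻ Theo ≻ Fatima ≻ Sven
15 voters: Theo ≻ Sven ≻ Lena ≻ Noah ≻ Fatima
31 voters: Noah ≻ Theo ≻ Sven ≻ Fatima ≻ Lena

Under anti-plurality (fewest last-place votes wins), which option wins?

Theo

Last-place votes: Lena 31, Theo 0, Sven 23, Noah 38, Fatima 15.
Theo is ranked last by the fewest voters, so Theo wins.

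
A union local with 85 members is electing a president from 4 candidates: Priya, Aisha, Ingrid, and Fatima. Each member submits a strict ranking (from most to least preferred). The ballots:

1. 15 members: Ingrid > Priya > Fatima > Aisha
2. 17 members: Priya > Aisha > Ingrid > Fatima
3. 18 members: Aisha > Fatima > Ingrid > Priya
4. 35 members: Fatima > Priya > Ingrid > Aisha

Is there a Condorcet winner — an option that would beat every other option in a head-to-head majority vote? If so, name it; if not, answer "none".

Fatima vs Priya: 53–32 for Fatima.
Fatima vs Aisha: 50–35 for Fatima.
Fatima vs Ingrid: 53–32 for Fatima.
Fatima beats every other option head-to-head.

Fatima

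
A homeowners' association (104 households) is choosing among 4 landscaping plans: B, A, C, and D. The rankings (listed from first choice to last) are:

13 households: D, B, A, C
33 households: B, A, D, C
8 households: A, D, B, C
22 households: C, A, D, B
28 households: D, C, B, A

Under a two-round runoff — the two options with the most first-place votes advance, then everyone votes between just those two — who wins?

D

Round 1 first-place votes: B 33, A 8, C 22, D 41.
D and B advance.
Runoff: D is preferred to B by 71 voters; B by 33.
D wins the runoff.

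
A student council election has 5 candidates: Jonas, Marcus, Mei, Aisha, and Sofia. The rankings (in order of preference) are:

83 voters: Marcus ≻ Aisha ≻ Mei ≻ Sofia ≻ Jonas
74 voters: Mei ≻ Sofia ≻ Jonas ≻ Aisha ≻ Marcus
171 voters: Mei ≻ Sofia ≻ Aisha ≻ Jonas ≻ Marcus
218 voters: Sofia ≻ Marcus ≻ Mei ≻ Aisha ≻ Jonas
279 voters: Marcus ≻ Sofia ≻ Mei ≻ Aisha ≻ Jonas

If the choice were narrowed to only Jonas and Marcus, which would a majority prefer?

Voters preferring Jonas to Marcus: 245; preferring Marcus to Jonas: 580.
Marcus wins the head-to-head.

Marcus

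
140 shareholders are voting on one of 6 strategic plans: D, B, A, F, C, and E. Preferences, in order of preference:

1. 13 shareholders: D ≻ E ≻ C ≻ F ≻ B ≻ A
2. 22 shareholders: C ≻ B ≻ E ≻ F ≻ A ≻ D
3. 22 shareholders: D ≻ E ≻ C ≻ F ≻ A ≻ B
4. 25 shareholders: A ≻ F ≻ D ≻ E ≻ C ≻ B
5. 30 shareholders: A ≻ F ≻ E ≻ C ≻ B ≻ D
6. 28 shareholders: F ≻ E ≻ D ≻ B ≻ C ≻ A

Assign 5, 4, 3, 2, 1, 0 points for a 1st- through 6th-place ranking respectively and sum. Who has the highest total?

F

D: 13·5 + 22·0 + 22·5 + 25·3 + 30·0 + 28·3 = 334
B: 13·1 + 22·4 + 22·0 + 25·0 + 30·1 + 28·2 = 187
A: 13·0 + 22·1 + 22·1 + 25·5 + 30·5 + 28·0 = 319
F: 13·2 + 22·2 + 22·2 + 25·4 + 30·4 + 28·5 = 474
C: 13·3 + 22·5 + 22·3 + 25·1 + 30·2 + 28·1 = 328
E: 13·4 + 22·3 + 22·4 + 25·2 + 30·3 + 28·4 = 458
F has the highest Borda score (474).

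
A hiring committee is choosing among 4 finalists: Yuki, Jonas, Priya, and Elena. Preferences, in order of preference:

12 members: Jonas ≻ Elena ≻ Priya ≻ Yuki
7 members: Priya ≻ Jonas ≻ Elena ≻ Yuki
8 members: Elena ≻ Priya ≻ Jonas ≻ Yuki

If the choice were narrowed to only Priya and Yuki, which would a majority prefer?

Voters preferring Priya to Yuki: 27; preferring Yuki to Priya: 0.
Priya wins the head-to-head.

Priya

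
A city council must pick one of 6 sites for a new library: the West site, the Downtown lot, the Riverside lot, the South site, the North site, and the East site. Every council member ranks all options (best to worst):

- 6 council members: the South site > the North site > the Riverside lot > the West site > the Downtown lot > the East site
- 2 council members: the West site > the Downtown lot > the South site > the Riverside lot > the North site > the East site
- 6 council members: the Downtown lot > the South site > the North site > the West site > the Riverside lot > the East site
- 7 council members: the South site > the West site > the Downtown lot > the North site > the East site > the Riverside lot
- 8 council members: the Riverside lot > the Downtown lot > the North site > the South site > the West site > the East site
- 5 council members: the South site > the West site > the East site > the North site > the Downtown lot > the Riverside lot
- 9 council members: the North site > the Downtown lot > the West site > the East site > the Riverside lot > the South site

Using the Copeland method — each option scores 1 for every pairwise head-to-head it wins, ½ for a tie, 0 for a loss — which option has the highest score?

the Downtown lot

the West site: beats the Riverside lot and the East site; loses to the Downtown lot, the South site, and the North site → score 2.
the Downtown lot: beats the West site, the Riverside lot, the South site, the North site, and the East site → score 5.
the Riverside lot: beats the East site; loses to the West site, the Downtown lot, the South site, and the North site → score 1.
the South site: beats the West site, the Riverside lot, the North site, and the East site; loses to the Downtown lot → score 4.
the North site: beats the West site, the Riverside lot, and the East site; loses to the Downtown lot and the South site → score 3.
the East site: loses to the West site, the Downtown lot, the Riverside lot, the South site, and the North site → score 0.
the Downtown lot has the best pairwise record.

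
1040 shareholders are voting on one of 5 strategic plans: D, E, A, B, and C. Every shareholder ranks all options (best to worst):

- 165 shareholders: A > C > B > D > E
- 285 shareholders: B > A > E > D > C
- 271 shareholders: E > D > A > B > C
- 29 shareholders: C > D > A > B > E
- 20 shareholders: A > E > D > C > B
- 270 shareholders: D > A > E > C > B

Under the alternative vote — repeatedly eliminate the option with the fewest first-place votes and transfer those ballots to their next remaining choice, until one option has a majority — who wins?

Round 1: D 270, E 271, A 185, B 285, C 29. Eliminate C.
Round 2: D 299, E 271, A 185, B 285. Eliminate A.
Round 3: D 299, E 291, B 450. Eliminate E.
Round 4: D 590, B 450. D has a majority.

D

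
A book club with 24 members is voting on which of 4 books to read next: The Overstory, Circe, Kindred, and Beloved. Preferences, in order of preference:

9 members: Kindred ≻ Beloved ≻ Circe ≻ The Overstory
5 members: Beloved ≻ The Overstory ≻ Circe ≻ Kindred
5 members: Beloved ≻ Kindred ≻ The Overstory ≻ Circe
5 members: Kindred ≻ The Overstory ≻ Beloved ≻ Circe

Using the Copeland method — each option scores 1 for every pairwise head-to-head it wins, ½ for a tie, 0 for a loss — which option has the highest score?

The Overstory: beats Circe; loses to Kindred and Beloved → score 1.
Circe: loses to The Overstory, Kindred, and Beloved → score 0.
Kindred: beats The Overstory, Circe, and Beloved → score 3.
Beloved: beats The Overstory and Circe; loses to Kindred → score 2.
Kindred has the best pairwise record.

Kindred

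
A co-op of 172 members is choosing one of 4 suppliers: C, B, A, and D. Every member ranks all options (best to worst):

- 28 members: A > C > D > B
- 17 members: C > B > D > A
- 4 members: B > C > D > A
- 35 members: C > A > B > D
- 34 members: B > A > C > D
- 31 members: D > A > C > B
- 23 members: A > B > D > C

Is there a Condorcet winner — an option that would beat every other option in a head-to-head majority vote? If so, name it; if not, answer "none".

A

A vs C: 116–56 for A.
A vs B: 117–55 for A.
A vs D: 120–52 for A.
A beats every other option head-to-head.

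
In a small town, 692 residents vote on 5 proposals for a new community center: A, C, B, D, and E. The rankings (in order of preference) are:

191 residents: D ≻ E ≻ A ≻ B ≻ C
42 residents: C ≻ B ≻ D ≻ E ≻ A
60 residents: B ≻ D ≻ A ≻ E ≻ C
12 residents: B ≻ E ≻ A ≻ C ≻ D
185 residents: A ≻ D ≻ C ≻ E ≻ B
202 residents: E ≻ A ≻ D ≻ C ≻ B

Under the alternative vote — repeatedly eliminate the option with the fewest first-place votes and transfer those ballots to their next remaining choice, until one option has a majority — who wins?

Round 1: A 185, C 42, B 72, D 191, E 202. Eliminate C.
Round 2: A 185, B 114, D 191, E 202. Eliminate B.
Round 3: A 185, D 293, E 214. Eliminate A.
Round 4: D 478, E 214. D has a majority.

D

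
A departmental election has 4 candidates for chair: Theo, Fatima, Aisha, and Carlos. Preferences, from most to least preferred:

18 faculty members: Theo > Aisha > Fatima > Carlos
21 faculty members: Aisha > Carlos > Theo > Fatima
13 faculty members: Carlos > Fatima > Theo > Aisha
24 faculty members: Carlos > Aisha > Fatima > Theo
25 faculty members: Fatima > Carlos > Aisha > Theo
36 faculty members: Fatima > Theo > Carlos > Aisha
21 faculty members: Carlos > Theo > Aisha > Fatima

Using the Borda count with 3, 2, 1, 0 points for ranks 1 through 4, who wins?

Theo: 18·3 + 21·1 + 13·1 + 24·0 + 25·0 + 36·2 + 21·2 = 202
Fatima: 18·1 + 21·0 + 13·2 + 24·1 + 25·3 + 36·3 + 21·0 = 251
Aisha: 18·2 + 21·3 + 13·0 + 24·2 + 25·1 + 36·0 + 21·1 = 193
Carlos: 18·0 + 21·2 + 13·3 + 24·3 + 25·2 + 36·1 + 21·3 = 302
Carlos has the highest Borda score (302).

Carlos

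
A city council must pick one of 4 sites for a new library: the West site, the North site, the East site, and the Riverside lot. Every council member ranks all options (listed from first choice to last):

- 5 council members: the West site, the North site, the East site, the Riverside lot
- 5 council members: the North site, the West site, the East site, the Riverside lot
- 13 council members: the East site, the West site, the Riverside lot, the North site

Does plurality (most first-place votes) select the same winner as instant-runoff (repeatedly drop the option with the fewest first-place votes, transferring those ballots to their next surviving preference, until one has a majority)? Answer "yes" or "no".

yes

Plurality — first-place votes: the West site 5, the North site 5, the East site 13, the Riverside lot 0. Winner: the East site.
Instant-runoff — R1 the West site 5, the North site 5, the East site 13, the Riverside lot 0 (the East site winner). Winner: the East site.
The two methods agree.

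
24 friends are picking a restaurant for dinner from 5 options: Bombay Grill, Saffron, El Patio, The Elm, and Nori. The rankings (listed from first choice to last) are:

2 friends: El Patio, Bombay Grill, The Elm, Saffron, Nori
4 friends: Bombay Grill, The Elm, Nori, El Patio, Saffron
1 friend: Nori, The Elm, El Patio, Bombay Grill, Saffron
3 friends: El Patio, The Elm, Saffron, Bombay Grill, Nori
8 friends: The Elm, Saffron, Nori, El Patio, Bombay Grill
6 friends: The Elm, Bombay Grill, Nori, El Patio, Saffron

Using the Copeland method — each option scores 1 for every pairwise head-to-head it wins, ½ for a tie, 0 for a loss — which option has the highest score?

Bombay Grill: beats Saffron and Nori; loses to El Patio and The Elm → score 2.
Saffron: beats Nori; loses to Bombay Grill, El Patio, and The Elm → score 1.
El Patio: beats Bombay Grill and Saffron; loses to The Elm and Nori → score 2.
The Elm: beats Bombay Grill, Saffron, El Patio, and Nori → score 4.
Nori: beats El Patio; loses to Bombay Grill, Saffron, and The Elm → score 1.
The Elm has the best pairwise record.

The Elm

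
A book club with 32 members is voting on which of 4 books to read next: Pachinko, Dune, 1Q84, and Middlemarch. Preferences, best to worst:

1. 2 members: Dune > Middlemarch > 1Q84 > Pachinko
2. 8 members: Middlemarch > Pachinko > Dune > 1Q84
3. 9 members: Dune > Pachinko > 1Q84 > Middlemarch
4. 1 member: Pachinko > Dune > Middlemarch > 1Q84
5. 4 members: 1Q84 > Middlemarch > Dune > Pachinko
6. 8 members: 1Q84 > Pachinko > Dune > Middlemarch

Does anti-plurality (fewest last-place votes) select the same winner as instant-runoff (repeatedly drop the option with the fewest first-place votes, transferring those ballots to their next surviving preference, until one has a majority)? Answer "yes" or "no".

Anti-plurality — last-place votes: Pachinko 6, Dune 0, 1Q84 9, Middlemarch 17. Winner: Dune.
Instant-runoff — R1 Pachinko 1, Dune 11, 1Q84 12, Middlemarch 8 (Pachinko out); R2 Dune 12, 1Q84 12, Middlemarch 8 (Middlemarch out); R3 Dune 20, 1Q84 12 (Dune winner). Winner: Dune.
The two methods agree.

yes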